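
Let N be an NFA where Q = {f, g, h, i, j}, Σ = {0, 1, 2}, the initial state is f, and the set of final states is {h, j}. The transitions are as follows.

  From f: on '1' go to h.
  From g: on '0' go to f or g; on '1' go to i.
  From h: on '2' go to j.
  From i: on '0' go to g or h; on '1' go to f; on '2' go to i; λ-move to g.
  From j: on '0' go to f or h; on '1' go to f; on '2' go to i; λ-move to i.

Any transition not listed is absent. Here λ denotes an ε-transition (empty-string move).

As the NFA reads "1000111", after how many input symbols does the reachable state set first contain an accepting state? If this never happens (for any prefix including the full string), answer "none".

Start in {f}.
Read '1': {f} → {h}.
None of the earlier sets intersect F, but {h} does.

1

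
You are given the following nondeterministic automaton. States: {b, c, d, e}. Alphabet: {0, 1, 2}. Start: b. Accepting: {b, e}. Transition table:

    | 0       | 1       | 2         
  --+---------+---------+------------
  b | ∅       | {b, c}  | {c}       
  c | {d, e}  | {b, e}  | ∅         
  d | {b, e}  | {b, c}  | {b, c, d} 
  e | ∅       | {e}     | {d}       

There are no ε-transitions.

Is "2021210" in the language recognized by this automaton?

Yes

Start in {b}.
Read '2': {b} → {c}.
Read '0': {c} → {d, e}.
Read '2': {d, e} → {b, c, d}.
Read '1': {b, c, d} → {b, c, e}.
Read '2': {b, c, e} → {c, d}.
Read '1': {c, d} → {b, c, e}.
Read '0': {b, c, e} → {d, e}.
The final set {d, e} contains the accepting state e.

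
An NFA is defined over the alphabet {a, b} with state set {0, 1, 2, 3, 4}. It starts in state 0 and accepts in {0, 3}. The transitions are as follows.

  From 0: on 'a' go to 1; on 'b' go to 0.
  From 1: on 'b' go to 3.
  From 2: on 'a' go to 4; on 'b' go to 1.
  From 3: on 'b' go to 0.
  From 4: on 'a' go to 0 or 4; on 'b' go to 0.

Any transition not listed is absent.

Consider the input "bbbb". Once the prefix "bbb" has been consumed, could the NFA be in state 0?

Yes

Start in {0}.
Read 'b': {0} → {0}.
Read 'b': {0} → {0}.
Read 'b': {0} → {0}.
State 0 is in {0}.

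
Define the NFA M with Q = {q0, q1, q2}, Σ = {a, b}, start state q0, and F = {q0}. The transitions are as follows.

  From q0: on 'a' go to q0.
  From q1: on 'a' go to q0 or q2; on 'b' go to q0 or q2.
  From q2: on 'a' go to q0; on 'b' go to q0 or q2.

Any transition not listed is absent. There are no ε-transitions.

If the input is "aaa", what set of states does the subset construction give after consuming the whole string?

{q0}

Start in {q0}.
Read 'a': {q0} → {q0}.
Read 'a': {q0} → {q0}.
Read 'a': {q0} → {q0}.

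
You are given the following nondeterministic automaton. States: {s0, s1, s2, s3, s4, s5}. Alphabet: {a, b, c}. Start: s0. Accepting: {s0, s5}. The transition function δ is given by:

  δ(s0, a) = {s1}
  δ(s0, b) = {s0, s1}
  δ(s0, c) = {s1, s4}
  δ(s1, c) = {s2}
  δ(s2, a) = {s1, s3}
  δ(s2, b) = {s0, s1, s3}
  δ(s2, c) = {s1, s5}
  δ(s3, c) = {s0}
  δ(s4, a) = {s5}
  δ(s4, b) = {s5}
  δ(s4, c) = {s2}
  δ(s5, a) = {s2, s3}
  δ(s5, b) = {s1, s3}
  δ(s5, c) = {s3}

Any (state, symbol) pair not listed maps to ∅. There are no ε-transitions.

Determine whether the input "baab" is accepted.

Start in {s0}.
Read 'b': s0→{s0, s1}; now {s0, s1}.
Read 'a': s0→{s1}, s1→∅; now {s1}.
Read 'a': s1→∅; now ∅.
The set is empty and remains empty for the remaining 1 symbol.
The final set ∅ contains no accepting state.

No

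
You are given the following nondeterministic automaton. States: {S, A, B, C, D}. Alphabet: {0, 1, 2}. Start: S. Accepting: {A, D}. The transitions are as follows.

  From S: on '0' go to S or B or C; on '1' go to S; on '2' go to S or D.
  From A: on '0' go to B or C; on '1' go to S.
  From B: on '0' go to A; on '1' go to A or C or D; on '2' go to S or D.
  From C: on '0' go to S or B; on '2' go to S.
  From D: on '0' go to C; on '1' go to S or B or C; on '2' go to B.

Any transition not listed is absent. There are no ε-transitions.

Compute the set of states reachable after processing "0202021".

{S, B, C}

Start in {S}.
Read '0': S→{S, B, C}; now {S, B, C}.
Read '2': S→{S, D}, B→{S, D}, C→{S}; now {S, D}.
Read '0': S→{S, B, C}, D→{C}; now {S, B, C}.
Read '2': S→{S, D}, B→{S, D}, C→{S}; now {S, D}.
Read '0': S→{S, B, C}, D→{C}; now {S, B, C}.
Read '2': S→{S, D}, B→{S, D}, C→{S}; now {S, D}.
Read '1': S→{S}, D→{S, B, C}; now {S, B, C}.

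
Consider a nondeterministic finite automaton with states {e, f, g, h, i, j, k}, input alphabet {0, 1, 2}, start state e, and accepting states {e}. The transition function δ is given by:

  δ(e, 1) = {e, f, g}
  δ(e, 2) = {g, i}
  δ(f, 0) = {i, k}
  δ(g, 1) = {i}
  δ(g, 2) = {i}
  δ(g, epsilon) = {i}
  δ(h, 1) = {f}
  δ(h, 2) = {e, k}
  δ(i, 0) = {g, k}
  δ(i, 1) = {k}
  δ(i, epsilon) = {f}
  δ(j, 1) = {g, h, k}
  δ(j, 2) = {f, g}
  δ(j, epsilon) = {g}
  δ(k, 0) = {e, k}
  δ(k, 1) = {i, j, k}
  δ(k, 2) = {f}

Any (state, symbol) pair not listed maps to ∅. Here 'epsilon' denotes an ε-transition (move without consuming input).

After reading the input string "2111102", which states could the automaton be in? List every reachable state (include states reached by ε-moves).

Start in {e}.
Read '2': e→{g, i}; union {g, i}; ε-closure = {f, g, i}.
Read '1': f→∅, g→{i}, i→{k}; union {i, k}; ε-closure = {f, i, k}.
Read '1': f→∅, i→{k}, k→{i, j, k}; union {i, j, k}; ε-closure = {f, g, i, j, k}.
Read '1': f→∅, g→{i}, i→{k}, j→{g, h, k}, k→{i, j, k}; union {g, h, i, j, k}; ε-closure = {f, g, h, i, j, k}.
Read '1': f→∅, g→{i}, h→{f}, i→{k}, j→{g, h, k}, k→{i, j, k}; now {f, g, h, i, j, k}.
Read '0': f→{i, k}, g→∅, h→∅, i→{g, k}, j→∅, k→{e, k}; union {e, g, i, k}; ε-closure = {e, f, g, i, k}.
Read '2': e→{g, i}, f→∅, g→{i}, i→∅, k→{f}; now {f, g, i}.

{f, g, i}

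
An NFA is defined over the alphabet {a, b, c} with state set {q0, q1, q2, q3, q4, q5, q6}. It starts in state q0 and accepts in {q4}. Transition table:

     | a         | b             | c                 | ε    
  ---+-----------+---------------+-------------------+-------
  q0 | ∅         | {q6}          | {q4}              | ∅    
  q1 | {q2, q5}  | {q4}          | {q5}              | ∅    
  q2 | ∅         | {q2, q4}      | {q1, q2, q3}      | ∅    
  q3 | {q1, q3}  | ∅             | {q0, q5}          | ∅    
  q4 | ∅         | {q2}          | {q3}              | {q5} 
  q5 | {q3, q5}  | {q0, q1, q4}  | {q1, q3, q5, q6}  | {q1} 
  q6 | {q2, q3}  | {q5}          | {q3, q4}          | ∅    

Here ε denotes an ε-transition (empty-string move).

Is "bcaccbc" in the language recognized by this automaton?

Yes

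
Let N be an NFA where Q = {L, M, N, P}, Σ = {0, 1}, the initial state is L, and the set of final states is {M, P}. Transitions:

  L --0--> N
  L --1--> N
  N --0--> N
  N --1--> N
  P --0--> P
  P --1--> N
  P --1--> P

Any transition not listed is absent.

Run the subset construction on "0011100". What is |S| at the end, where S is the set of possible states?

1

Start in {L}.
Read '0': L→{N}; now {N}.
Read '0': N→{N}; now {N}.
Read '1': N→{N}; now {N}.
Read '1': N→{N}; now {N}.
Read '1': N→{N}; now {N}.
Read '0': N→{N}; now {N}.
Read '0': N→{N}; now {N}.
That set has 1 state.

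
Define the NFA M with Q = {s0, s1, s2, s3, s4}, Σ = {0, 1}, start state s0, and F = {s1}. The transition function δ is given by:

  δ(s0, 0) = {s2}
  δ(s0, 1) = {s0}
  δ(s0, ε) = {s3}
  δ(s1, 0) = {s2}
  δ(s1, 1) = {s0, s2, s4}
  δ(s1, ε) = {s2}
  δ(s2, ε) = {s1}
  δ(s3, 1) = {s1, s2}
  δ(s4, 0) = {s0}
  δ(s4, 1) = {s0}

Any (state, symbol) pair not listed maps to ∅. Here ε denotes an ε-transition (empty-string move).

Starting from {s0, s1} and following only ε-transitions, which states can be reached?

{s0, s1, s2, s3}

Begin with {s0, s1}.
ε-move s1 → s2; add s2.
ε-move s0 → s3; add s3.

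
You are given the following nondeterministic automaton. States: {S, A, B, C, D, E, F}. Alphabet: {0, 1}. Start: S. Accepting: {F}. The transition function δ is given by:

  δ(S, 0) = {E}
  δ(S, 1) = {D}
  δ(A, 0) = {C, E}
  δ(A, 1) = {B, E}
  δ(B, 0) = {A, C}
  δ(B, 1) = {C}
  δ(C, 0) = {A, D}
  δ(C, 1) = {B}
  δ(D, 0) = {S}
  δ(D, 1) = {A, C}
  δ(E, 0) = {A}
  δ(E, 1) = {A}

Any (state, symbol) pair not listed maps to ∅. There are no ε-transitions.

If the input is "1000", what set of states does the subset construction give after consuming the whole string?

{A}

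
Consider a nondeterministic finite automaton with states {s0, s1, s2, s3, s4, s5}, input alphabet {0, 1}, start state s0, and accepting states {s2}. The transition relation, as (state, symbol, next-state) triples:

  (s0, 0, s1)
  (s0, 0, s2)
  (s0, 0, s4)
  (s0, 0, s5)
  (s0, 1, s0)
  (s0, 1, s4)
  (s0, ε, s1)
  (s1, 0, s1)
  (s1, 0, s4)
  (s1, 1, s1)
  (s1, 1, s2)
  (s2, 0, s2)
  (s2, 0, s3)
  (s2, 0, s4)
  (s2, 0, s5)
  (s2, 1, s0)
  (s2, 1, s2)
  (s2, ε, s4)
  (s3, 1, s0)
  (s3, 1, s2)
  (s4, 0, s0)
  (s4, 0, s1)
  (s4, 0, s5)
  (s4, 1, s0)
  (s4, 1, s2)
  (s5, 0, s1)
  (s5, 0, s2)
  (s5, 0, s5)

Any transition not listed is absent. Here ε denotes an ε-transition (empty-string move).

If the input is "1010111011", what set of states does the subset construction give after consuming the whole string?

Start: ε-closure({s0}) = {s0, s1}.
Read '1': {s0, s1} → {s0, s1, s2, s4}.
Read '0': {s0, s1, s2, s4} → {s0, s1, s2, s3, s4, s5}.
Read '1': {s0, s1, s2, s3, s4, s5} → {s0, s1, s2, s4}.
Read '0': {s0, s1, s2, s4} → {s0, s1, s2, s3, s4, s5}.
Read '1': {s0, s1, s2, s3, s4, s5} → {s0, s1, s2, s4}.
Read '1': {s0, s1, s2, s4} → {s0, s1, s2, s4}.
Read '1': {s0, s1, s2, s4} → {s0, s1, s2, s4}.
Read '0': {s0, s1, s2, s4} → {s0, s1, s2, s3, s4, s5}.
Read '1': {s0, s1, s2, s3, s4, s5} → {s0, s1, s2, s4}.
Read '1': {s0, s1, s2, s4} → {s0, s1, s2, s4}.

{s0, s1, s2, s4}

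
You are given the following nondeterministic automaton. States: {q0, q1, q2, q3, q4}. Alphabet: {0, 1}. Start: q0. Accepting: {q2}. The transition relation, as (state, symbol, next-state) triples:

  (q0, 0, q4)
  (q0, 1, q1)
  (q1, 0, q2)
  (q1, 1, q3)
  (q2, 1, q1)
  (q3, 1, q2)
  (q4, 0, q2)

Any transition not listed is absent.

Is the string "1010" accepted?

Start in {q0}.
Read '1': q0→{q1}; now {q1}.
Read '0': q1→{q2}; now {q2}.
Read '1': q2→{q1}; now {q1}.
Read '0': q1→{q2}; now {q2}.
The final set {q2} contains the accepting state q2.

Yes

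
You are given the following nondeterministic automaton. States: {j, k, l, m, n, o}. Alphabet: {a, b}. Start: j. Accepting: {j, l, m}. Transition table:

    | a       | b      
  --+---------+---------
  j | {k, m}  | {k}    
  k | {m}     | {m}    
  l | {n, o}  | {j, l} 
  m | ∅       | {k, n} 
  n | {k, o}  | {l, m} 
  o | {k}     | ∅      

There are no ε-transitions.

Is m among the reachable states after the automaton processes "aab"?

No

Start in {j}.
Read 'a': {j} → {k, m}.
Read 'a': {k, m} → {m}.
Read 'b': {m} → {k, n}.
State m is not in {k, n}.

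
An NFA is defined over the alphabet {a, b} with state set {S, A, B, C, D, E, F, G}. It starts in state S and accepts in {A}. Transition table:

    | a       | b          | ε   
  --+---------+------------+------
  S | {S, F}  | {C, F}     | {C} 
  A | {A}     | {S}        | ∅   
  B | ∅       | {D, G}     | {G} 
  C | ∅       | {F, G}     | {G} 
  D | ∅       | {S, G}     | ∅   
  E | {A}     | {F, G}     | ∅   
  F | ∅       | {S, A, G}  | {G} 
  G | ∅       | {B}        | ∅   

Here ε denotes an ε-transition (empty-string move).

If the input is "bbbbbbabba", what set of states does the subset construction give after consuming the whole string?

{S, A, C, F, G}

Start: ε-closure({S}) = {S, C, G}.
Read 'b': S→{C, F}, C→{F, G}, G→{B}; now {B, C, F, G}.
Read 'b': B→{D, G}, C→{F, G}, F→{S, A, G}, G→{B}; union {S, A, B, D, F, G}; ε-closure = {S, A, B, C, D, F, G}.
Read 'b': S→{C, F}, A→{S}, B→{D, G}, C→{F, G}, D→{S, G}, F→{S, A, G}, G→{B}; now {S, A, B, C, D, F, G}.
Read 'b': S→{C, F}, A→{S}, B→{D, G}, C→{F, G}, D→{S, G}, F→{S, A, G}, G→{B}; now {S, A, B, C, D, F, G}.
Read 'b': S→{C, F}, A→{S}, B→{D, G}, C→{F, G}, D→{S, G}, F→{S, A, G}, G→{B}; now {S, A, B, C, D, F, G}.
Read 'b': S→{C, F}, A→{S}, B→{D, G}, C→{F, G}, D→{S, G}, F→{S, A, G}, G→{B}; now {S, A, B, C, D, F, G}.
Read 'a': S→{S, F}, A→{A}, B→∅, C→∅, D→∅, F→∅, G→∅; union {S, A, F}; ε-closure = {S, A, C, F, G}.
Read 'b': S→{C, F}, A→{S}, C→{F, G}, F→{S, A, G}, G→{B}; now {S, A, B, C, F, G}.
Read 'b': S→{C, F}, A→{S}, B→{D, G}, C→{F, G}, F→{S, A, G}, G→{B}; now {S, A, B, C, D, F, G}.
Read 'a': S→{S, F}, A→{A}, B→∅, C→∅, D→∅, F→∅, G→∅; union {S, A, F}; ε-closure = {S, A, C, F, G}.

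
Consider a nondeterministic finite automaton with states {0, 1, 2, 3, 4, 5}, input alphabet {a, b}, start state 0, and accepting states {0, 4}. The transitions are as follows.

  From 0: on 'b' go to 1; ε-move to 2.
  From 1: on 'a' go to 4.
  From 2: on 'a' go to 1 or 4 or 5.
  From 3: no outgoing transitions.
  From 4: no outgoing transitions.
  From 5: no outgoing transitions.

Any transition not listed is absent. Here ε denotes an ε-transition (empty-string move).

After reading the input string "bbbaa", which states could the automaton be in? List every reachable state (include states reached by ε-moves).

∅

Start: ε-closure({0}) = {0, 2}.
Read 'b': 0→{1}, 2→∅; now {1}.
Read 'b': 1→∅; now ∅.
The set is empty and remains empty for the remaining 3 symbols.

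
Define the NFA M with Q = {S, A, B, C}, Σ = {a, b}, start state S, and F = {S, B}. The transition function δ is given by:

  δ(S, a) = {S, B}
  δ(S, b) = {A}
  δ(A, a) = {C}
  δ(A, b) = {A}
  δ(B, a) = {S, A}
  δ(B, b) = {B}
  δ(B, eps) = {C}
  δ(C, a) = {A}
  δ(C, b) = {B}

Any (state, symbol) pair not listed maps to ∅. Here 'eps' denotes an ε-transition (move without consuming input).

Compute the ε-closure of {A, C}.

{A, C}

Begin with {A, C}.
No ε-moves leave this set, so the closure equals the set itself.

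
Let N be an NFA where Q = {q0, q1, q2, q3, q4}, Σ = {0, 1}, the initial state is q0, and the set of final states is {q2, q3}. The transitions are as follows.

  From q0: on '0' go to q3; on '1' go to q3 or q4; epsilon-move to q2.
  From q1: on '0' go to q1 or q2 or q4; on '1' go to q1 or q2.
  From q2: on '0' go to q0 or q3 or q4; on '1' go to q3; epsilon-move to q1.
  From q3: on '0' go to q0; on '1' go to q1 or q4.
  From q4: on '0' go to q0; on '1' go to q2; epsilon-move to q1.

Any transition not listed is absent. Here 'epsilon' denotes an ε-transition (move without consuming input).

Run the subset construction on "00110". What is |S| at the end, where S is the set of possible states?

5

Start: ε-closure({q0}) = {q0, q1, q2}.
Read '0': {q0, q1, q2} → {q0, q1, q2, q3, q4}.
Read '0': {q0, q1, q2, q3, q4} → {q0, q1, q2, q3, q4}.
Read '1': {q0, q1, q2, q3, q4} → {q1, q2, q3, q4}.
Read '1': {q1, q2, q3, q4} → {q1, q2, q3, q4}.
Read '0': {q1, q2, q3, q4} → {q0, q1, q2, q3, q4}.
That set has 5 states.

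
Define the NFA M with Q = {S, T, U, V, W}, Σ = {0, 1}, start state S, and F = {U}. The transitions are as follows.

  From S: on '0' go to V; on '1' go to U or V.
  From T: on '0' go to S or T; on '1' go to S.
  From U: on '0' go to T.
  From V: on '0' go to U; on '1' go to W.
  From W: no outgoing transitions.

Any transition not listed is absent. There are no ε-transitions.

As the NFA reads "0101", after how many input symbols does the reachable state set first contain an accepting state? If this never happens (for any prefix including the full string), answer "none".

none

Start in {S}.
Read '0': {S} → {V}.
Read '1': {V} → {W}.
Read '0': {W} → ∅.
The set is empty and remains empty for the remaining 1 symbol.
No reachable set along the way intersects F.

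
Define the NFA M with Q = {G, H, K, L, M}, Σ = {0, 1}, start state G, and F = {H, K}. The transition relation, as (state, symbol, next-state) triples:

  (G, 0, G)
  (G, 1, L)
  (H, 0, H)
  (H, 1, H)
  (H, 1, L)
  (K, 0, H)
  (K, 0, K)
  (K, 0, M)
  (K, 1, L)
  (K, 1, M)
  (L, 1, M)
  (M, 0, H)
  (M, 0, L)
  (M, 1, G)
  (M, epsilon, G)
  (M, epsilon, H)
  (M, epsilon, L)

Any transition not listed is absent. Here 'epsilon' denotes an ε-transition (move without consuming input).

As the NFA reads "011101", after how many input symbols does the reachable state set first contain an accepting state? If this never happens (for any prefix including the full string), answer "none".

Start in {G}.
Read '0': {G} → {G}.
Read '1': {G} → {L}.
Read '1': {L} → {G, H, L, M}.
None of the earlier sets intersect F, but {G, H, L, M} does.

3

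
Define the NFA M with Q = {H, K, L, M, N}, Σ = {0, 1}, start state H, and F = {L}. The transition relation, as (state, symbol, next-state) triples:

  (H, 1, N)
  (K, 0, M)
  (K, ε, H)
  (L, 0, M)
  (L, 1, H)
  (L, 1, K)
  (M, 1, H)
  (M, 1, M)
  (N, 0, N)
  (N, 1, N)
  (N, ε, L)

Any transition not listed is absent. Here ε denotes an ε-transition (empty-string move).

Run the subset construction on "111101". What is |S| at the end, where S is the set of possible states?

Start in {H}.
Read '1': {H} → {L, N}.
Read '1': {L, N} → {H, K, L, N}.
Read '1': {H, K, L, N} → {H, K, L, N}.
Read '1': {H, K, L, N} → {H, K, L, N}.
Read '0': {H, K, L, N} → {L, M, N}.
Read '1': {L, M, N} → {H, K, L, M, N}.
That set has 5 states.

5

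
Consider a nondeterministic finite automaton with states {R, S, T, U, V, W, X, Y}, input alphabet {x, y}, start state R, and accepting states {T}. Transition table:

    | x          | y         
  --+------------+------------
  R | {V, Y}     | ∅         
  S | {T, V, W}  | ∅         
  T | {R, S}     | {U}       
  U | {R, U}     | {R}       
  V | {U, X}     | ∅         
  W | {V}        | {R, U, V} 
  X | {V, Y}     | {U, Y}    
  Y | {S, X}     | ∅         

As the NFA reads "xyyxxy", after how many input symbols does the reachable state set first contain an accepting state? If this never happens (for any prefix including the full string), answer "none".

none

Start in {R}.
Read 'x': {R} → {V, Y}.
Read 'y': {V, Y} → ∅.
The set is empty and remains empty for the remaining 4 symbols.
No reachable set along the way intersects F.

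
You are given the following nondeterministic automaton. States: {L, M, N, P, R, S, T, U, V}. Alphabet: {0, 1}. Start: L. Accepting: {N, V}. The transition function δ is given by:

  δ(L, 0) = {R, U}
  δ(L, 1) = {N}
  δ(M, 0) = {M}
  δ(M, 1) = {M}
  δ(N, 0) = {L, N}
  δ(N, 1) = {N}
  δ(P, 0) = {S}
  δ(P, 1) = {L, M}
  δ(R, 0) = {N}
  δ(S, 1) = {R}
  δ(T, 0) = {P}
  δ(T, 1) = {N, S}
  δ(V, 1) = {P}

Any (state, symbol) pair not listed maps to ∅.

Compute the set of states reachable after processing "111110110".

{L, N}

Start in {L}.
Read '1': L→{N}; now {N}.
Read '1': N→{N}; now {N}.
Read '1': N→{N}; now {N}.
Read '1': N→{N}; now {N}.
Read '1': N→{N}; now {N}.
Read '0': N→{L, N}; now {L, N}.
Read '1': L→{N}, N→{N}; now {N}.
Read '1': N→{N}; now {N}.
Read '0': N→{L, N}; now {L, N}.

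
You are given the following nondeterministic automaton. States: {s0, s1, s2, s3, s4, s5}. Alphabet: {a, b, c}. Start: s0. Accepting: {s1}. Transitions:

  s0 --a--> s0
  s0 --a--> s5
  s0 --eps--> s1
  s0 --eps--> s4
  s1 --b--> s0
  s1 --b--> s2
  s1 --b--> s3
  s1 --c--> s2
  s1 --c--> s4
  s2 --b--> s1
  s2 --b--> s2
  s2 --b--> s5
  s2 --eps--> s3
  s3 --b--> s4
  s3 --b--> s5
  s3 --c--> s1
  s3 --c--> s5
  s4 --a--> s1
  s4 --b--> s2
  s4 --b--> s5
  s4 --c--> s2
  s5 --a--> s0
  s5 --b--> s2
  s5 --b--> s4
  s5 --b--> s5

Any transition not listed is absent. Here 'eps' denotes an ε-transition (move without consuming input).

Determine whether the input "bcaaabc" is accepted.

Yes

Start: ε-closure({s0}) = {s0, s1, s4}.
Read 'b': s0→∅, s1→{s0, s2, s3}, s4→{s2, s5}; union {s0, s2, s3, s5}; ε-closure = {s0, s1, s2, s3, s4, s5}.
Read 'c': s0→∅, s1→{s2, s4}, s2→∅, s3→{s1, s5}, s4→{s2}, s5→∅; union {s1, s2, s4, s5}; ε-closure = {s1, s2, s3, s4, s5}.
Read 'a': s1→∅, s2→∅, s3→∅, s4→{s1}, s5→{s0}; union {s0, s1}; ε-closure = {s0, s1, s4}.
Read 'a': s0→{s0, s5}, s1→∅, s4→{s1}; union {s0, s1, s5}; ε-closure = {s0, s1, s4, s5}.
Read 'a': s0→{s0, s5}, s1→∅, s4→{s1}, s5→{s0}; union {s0, s1, s5}; ε-closure = {s0, s1, s4, s5}.
Read 'b': s0→∅, s1→{s0, s2, s3}, s4→{s2, s5}, s5→{s2, s4, s5}; union {s0, s2, s3, s4, s5}; ε-closure = {s0, s1, s2, s3, s4, s5}.
Read 'c': s0→∅, s1→{s2, s4}, s2→∅, s3→{s1, s5}, s4→{s2}, s5→∅; union {s1, s2, s4, s5}; ε-closure = {s1, s2, s3, s4, s5}.
The final set {s1, s2, s3, s4, s5} contains the accepting state s1.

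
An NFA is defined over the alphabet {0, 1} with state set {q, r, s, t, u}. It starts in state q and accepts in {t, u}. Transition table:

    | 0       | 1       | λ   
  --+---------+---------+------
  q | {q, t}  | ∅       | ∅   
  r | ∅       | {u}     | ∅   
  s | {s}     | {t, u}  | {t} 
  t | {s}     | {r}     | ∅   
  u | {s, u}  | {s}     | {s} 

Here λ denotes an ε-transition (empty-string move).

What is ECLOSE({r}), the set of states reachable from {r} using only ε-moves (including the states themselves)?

{r}

Begin with {r}.
No ε-moves leave this set, so the closure equals the set itself.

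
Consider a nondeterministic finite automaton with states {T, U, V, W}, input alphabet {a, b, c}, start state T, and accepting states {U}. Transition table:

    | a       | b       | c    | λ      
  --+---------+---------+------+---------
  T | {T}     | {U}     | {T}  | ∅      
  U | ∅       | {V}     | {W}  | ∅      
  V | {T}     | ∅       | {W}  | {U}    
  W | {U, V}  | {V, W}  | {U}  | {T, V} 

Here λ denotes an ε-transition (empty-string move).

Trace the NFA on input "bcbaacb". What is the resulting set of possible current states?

{U}

Start in {T}.
Read 'b': T→{U}; now {U}.
Read 'c': U→{W}; union {W}; ε-closure = {T, U, V, W}.
Read 'b': T→{U}, U→{V}, V→∅, W→{V, W}; union {U, V, W}; ε-closure = {T, U, V, W}.
Read 'a': T→{T}, U→∅, V→{T}, W→{U, V}; now {T, U, V}.
Read 'a': T→{T}, U→∅, V→{T}; now {T}.
Read 'c': T→{T}; now {T}.
Read 'b': T→{U}; now {U}.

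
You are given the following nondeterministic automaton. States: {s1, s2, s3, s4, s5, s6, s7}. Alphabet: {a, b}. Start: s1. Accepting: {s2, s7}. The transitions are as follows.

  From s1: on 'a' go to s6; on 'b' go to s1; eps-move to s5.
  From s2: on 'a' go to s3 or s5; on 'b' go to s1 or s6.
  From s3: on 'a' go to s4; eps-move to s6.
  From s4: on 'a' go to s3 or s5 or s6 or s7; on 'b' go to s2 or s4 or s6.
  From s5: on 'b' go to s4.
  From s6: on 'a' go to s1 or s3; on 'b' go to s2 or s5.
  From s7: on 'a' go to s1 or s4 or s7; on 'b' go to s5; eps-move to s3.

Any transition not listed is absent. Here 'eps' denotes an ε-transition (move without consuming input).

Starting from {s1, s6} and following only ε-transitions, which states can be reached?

{s1, s5, s6}

Begin with {s1, s6}.
ε-move s1 → s5; add s5.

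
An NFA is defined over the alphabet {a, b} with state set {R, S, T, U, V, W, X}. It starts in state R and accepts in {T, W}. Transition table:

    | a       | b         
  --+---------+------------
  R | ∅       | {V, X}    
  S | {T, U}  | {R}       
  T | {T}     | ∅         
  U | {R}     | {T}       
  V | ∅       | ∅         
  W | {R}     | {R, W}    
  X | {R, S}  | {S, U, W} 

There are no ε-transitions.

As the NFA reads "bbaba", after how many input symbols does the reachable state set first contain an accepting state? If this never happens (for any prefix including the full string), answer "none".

2

Start in {R}.
Read 'b': R→{V, X}; now {V, X}.
Read 'b': V→∅, X→{S, U, W}; now {S, U, W}.
None of the earlier sets intersect F, but {S, U, W} does.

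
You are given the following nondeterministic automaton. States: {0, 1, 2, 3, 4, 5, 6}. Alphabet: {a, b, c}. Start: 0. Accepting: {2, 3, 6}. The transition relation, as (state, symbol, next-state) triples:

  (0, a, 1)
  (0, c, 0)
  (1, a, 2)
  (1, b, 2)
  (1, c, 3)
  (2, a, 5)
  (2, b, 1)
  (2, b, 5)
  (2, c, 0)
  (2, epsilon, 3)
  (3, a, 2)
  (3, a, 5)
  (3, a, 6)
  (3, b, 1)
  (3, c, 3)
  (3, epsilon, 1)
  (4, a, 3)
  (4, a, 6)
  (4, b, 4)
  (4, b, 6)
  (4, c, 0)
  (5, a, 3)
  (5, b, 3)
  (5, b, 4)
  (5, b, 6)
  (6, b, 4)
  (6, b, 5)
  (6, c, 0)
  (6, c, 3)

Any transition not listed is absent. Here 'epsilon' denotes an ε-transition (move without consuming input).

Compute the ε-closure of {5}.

{5}

Begin with {5}.
No ε-moves leave this set, so the closure equals the set itself.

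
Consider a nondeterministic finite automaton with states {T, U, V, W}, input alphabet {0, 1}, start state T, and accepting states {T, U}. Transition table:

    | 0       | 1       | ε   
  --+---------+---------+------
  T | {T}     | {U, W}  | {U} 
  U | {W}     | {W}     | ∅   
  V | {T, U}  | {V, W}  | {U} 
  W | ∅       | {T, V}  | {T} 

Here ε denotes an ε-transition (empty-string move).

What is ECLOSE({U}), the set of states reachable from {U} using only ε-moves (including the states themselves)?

{U}

Begin with {U}.
No ε-moves leave this set, so the closure equals the set itself.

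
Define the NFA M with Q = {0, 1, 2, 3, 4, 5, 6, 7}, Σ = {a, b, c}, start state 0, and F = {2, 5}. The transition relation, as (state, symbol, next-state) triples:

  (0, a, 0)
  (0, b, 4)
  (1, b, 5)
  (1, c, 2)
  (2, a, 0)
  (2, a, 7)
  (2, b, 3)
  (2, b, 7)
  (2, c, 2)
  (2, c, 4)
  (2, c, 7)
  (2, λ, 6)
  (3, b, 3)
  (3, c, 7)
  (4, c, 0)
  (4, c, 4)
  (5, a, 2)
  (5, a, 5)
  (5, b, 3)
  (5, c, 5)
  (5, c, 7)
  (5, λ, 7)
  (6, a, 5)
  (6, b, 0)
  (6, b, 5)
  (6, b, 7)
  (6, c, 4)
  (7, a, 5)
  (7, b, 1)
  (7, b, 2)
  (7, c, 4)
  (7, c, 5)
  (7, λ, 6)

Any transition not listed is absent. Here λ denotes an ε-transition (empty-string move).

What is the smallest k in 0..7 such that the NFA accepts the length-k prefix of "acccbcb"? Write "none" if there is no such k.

Start in {0}.
Read 'a': 0→{0}; now {0}.
Read 'c': 0→∅; now ∅.
The set is empty and remains empty for the remaining 5 symbols.
No reachable set along the way intersects F.

none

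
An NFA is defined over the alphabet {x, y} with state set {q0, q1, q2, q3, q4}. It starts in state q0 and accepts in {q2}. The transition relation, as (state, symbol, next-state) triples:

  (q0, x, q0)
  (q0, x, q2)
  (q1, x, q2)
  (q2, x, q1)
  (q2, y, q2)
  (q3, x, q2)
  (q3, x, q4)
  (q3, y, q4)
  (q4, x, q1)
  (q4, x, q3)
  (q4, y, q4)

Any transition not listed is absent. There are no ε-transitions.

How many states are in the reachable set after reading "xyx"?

Start in {q0}.
Read 'x': {q0} → {q0, q2}.
Read 'y': {q0, q2} → {q2}.
Read 'x': {q2} → {q1}.
That set has 1 state.

1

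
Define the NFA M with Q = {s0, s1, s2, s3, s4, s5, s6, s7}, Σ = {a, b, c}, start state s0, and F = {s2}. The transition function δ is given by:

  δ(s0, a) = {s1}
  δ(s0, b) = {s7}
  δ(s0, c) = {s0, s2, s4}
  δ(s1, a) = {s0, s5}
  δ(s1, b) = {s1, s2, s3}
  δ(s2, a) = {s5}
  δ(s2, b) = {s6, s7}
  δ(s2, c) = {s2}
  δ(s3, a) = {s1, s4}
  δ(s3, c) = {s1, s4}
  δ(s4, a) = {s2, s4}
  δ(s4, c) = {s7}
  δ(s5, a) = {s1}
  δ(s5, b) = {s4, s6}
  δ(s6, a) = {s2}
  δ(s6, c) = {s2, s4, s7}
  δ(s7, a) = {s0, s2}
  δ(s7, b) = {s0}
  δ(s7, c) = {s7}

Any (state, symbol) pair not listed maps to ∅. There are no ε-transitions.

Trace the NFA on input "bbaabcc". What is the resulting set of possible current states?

Start in {s0}.
Read 'b': s0→{s7}; now {s7}.
Read 'b': s7→{s0}; now {s0}.
Read 'a': s0→{s1}; now {s1}.
Read 'a': s1→{s0, s5}; now {s0, s5}.
Read 'b': s0→{s7}, s5→{s4, s6}; now {s4, s6, s7}.
Read 'c': s4→{s7}, s6→{s2, s4, s7}, s7→{s7}; now {s2, s4, s7}.
Read 'c': s2→{s2}, s4→{s7}, s7→{s7}; now {s2, s7}.

{s2, s7}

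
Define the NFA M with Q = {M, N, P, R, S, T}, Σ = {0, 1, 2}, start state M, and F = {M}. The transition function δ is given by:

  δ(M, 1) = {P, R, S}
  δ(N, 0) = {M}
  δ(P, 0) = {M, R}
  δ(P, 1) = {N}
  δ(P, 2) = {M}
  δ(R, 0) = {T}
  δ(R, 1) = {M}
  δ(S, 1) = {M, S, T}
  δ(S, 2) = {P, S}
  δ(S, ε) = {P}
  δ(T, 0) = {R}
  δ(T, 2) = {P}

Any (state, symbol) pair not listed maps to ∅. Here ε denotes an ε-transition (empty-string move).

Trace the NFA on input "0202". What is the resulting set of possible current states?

∅

Start in {M}.
Read '0': {M} → ∅.
The set is empty and remains empty for the remaining 3 symbols.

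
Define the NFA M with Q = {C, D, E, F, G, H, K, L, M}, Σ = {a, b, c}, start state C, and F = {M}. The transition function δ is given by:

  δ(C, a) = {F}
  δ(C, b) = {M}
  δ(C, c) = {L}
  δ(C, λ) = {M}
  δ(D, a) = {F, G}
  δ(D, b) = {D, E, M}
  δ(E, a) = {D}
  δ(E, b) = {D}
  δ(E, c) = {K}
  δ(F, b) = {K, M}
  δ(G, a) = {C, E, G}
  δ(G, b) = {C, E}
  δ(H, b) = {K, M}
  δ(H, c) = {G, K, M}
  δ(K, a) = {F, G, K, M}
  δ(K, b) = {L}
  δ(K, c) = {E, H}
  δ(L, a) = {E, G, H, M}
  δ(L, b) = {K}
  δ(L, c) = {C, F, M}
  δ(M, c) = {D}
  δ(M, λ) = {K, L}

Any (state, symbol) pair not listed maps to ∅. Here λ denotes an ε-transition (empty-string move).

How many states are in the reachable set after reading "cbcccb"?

Start: ε-closure({C}) = {C, K, L, M}.
Read 'c': C→{L}, K→{E, H}, L→{C, F, M}, M→{D}; union {C, D, E, F, H, L, M}; ε-closure = {C, D, E, F, H, K, L, M}.
Read 'b': C→{M}, D→{D, E, M}, E→{D}, F→{K, M}, H→{K, M}, K→{L}, L→{K}, M→∅; now {D, E, K, L, M}.
Read 'c': D→∅, E→{K}, K→{E, H}, L→{C, F, M}, M→{D}; union {C, D, E, F, H, K, M}; ε-closure = {C, D, E, F, H, K, L, M}.
Read 'c': C→{L}, D→∅, E→{K}, F→∅, H→{G, K, M}, K→{E, H}, L→{C, F, M}, M→{D}; now {C, D, E, F, G, H, K, L, M}.
Read 'c': C→{L}, D→∅, E→{K}, F→∅, G→∅, H→{G, K, M}, K→{E, H}, L→{C, F, M}, M→{D}; now {C, D, E, F, G, H, K, L, M}.
Read 'b': C→{M}, D→{D, E, M}, E→{D}, F→{K, M}, G→{C, E}, H→{K, M}, K→{L}, L→{K}, M→∅; now {C, D, E, K, L, M}.
That set has 6 states.

6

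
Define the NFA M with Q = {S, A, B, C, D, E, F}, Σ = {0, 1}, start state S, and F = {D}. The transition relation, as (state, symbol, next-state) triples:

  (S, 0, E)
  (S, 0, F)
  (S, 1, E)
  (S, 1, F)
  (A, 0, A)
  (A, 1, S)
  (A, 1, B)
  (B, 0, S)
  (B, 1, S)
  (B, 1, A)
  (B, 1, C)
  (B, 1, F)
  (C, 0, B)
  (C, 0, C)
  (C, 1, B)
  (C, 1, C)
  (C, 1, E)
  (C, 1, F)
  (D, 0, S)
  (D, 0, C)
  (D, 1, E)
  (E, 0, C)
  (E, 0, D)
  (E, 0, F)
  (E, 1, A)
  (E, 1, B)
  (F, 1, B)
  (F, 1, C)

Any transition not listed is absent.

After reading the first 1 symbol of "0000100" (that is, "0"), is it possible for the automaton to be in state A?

Start in {S}.
Read '0': S→{E, F}; now {E, F}.
State A is not in {E, F}.

No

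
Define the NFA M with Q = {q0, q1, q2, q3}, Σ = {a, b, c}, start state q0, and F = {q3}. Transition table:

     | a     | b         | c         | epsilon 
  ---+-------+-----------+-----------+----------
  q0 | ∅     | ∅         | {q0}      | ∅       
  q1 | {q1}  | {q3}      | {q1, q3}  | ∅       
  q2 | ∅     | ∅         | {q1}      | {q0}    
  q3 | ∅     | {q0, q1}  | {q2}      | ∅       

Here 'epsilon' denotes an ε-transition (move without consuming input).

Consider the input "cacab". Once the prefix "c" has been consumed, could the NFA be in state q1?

Start in {q0}.
Read 'c': {q0} → {q0}.
State q1 is not in {q0}.

No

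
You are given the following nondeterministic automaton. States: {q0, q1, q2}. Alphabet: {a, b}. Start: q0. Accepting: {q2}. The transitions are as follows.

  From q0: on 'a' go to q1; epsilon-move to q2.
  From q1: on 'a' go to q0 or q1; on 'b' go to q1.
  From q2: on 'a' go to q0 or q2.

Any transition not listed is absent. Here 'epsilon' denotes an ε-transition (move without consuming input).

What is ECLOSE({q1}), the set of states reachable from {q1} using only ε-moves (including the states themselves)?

Begin with {q1}.
No ε-moves leave this set, so the closure equals the set itself.

{q1}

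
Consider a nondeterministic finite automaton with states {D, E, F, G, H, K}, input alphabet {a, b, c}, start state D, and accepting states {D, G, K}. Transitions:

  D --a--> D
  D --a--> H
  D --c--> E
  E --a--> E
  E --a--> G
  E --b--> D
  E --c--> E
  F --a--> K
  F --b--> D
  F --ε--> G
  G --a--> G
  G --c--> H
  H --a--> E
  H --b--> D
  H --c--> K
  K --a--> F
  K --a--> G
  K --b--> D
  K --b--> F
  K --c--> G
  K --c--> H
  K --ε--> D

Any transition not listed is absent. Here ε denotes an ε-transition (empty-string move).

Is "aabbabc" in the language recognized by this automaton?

No

Start in {D}.
Read 'a': D→{D, H}; now {D, H}.
Read 'a': D→{D, H}, H→{E}; now {D, E, H}.
Read 'b': D→∅, E→{D}, H→{D}; now {D}.
Read 'b': D→∅; now ∅.
The set is empty and remains empty for the remaining 3 symbols.
The final set ∅ contains no accepting state.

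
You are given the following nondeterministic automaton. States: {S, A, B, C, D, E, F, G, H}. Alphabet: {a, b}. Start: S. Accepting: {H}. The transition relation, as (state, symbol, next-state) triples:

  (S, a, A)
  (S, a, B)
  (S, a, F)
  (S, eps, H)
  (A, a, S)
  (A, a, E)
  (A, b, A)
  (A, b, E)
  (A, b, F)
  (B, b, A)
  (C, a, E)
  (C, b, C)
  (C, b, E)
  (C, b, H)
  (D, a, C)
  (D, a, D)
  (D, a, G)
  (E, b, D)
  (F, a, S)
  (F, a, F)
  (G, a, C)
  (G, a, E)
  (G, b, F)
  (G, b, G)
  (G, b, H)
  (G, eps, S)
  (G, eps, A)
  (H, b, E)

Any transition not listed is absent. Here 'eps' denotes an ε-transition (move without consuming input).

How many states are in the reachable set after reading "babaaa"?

Start: ε-closure({S}) = {S, H}.
Read 'b': {S, H} → {E}.
Read 'a': {E} → ∅.
The set is empty and remains empty for the remaining 4 symbols.
That set has 0 states.

0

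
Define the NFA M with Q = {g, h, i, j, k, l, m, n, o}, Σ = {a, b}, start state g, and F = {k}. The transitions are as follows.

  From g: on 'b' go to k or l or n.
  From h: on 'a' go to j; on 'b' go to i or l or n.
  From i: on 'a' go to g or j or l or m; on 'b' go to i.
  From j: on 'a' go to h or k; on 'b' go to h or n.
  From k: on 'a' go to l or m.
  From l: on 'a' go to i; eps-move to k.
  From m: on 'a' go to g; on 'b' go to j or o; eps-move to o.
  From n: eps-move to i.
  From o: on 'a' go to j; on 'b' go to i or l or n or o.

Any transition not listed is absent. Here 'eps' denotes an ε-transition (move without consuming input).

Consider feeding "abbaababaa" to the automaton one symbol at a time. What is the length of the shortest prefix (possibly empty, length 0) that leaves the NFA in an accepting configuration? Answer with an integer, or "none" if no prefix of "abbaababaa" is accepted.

none

Start in {g}.
Read 'a': g→∅; now ∅.
The set is empty and remains empty for the remaining 9 symbols.
No reachable set along the way intersects F.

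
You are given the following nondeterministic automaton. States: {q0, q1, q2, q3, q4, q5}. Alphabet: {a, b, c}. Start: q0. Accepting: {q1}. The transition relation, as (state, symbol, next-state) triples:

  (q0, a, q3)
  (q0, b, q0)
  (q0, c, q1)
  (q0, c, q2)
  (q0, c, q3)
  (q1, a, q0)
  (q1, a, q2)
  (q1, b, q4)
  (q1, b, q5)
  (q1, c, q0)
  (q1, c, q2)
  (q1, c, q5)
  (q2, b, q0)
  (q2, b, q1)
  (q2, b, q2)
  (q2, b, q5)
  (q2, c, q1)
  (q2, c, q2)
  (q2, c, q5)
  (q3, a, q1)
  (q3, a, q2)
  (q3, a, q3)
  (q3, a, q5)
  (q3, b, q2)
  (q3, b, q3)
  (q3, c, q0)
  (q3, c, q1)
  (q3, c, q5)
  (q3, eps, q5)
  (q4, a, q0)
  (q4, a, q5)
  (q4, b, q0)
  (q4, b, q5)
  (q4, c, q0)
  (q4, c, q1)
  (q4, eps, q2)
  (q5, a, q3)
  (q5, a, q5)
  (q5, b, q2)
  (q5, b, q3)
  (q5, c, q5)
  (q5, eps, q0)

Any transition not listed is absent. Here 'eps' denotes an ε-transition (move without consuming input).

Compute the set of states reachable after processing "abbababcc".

Start in {q0}.
Read 'a': {q0} → {q0, q3, q5}.
Read 'b': {q0, q3, q5} → {q0, q2, q3, q5}.
Read 'b': {q0, q2, q3, q5} → {q0, q1, q2, q3, q5}.
Read 'a': {q0, q1, q2, q3, q5} → {q0, q1, q2, q3, q5}.
Read 'b': {q0, q1, q2, q3, q5} → {q0, q1, q2, q3, q4, q5}.
Read 'a': {q0, q1, q2, q3, q4, q5} → {q0, q1, q2, q3, q5}.
Read 'b': {q0, q1, q2, q3, q5} → {q0, q1, q2, q3, q4, q5}.
Read 'c': {q0, q1, q2, q3, q4, q5} → {q0, q1, q2, q3, q5}.
Read 'c': {q0, q1, q2, q3, q5} → {q0, q1, q2, q3, q5}.

{q0, q1, q2, q3, q5}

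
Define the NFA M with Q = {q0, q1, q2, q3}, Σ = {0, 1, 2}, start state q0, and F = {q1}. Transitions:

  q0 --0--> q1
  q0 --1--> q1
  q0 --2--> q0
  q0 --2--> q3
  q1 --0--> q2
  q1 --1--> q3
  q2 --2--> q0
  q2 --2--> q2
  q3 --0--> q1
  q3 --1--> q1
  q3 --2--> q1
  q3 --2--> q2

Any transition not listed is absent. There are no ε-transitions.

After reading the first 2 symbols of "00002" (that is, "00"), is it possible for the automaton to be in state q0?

No

Start in {q0}.
Read '0': {q0} → {q1}.
Read '0': {q1} → {q2}.
State q0 is not in {q2}.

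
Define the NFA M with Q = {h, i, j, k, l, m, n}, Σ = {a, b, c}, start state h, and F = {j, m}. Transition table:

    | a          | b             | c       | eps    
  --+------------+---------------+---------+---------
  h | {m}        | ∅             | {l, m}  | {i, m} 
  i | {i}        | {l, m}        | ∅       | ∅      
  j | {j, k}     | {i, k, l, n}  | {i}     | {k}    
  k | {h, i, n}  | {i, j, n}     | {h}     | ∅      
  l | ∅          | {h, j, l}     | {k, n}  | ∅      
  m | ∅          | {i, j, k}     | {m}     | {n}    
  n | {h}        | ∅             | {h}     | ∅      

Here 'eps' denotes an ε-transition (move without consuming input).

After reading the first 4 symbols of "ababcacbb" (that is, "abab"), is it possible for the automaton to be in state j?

Yes

Start: ε-closure({h}) = {h, i, m, n}.
Read 'a': h→{m}, i→{i}, m→∅, n→{h}; union {h, i, m}; ε-closure = {h, i, m, n}.
Read 'b': h→∅, i→{l, m}, m→{i, j, k}, n→∅; union {i, j, k, l, m}; ε-closure = {i, j, k, l, m, n}.
Read 'a': i→{i}, j→{j, k}, k→{h, i, n}, l→∅, m→∅, n→{h}; union {h, i, j, k, n}; ε-closure = {h, i, j, k, m, n}.
Read 'b': h→∅, i→{l, m}, j→{i, k, l, n}, k→{i, j, n}, m→{i, j, k}, n→∅; now {i, j, k, l, m, n}.
State j is in {i, j, k, l, m, n}.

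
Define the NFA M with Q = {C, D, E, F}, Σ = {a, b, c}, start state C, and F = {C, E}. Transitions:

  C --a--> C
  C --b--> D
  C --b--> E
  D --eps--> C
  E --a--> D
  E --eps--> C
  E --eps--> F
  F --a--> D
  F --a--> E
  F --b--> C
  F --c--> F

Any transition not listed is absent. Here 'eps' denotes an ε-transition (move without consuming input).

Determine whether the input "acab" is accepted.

No

Start in {C}.
Read 'a': C→{C}; now {C}.
Read 'c': C→∅; now ∅.
The set is empty and remains empty for the remaining 2 symbols.
The final set ∅ contains no accepting state.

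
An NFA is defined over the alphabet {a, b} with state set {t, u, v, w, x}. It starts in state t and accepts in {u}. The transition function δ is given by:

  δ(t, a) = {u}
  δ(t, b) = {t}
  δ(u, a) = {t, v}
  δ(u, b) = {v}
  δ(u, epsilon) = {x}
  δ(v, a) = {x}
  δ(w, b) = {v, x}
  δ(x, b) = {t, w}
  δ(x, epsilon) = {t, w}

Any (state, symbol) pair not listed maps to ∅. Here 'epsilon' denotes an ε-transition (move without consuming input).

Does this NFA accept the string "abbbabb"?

Start in {t}.
Read 'a': {t} → {t, u, w, x}.
Read 'b': {t, u, w, x} → {t, v, w, x}.
Read 'b': {t, v, w, x} → {t, v, w, x}.
Read 'b': {t, v, w, x} → {t, v, w, x}.
Read 'a': {t, v, w, x} → {t, u, w, x}.
Read 'b': {t, u, w, x} → {t, v, w, x}.
Read 'b': {t, v, w, x} → {t, v, w, x}.
The final set {t, v, w, x} contains no accepting state.

No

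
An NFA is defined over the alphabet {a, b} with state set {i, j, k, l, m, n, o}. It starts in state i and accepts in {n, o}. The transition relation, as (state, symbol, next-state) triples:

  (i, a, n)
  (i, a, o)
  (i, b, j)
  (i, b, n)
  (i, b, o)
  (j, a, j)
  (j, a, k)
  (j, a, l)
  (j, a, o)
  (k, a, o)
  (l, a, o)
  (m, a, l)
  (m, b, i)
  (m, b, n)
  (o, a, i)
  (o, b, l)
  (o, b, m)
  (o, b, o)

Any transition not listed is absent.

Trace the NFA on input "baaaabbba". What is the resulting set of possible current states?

{i, j, k, l, n, o}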